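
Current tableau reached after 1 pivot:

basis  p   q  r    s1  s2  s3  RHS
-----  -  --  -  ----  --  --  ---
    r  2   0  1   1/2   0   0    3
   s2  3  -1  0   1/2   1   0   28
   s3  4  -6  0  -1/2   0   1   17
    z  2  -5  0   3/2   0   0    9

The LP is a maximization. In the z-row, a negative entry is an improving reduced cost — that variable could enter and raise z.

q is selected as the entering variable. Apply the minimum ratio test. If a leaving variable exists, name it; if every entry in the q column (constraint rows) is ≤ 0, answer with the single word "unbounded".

unbounded

q-column entries: row 1: 0, row 2: -1, row 3: -6. All ≤ 0, so q can increase without bound; the LP is unbounded in this direction.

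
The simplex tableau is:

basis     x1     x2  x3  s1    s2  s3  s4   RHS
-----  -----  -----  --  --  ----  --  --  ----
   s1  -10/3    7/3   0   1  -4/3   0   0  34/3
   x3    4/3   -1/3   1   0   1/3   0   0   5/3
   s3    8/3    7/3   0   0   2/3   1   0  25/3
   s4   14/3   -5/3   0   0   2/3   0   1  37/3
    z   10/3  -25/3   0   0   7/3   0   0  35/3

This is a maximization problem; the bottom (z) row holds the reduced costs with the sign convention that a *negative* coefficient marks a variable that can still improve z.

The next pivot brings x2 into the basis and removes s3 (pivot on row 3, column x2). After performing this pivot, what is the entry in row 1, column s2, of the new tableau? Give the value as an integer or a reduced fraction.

Pivot element is row 3, column x2: 7/3.
Normalize row 3: new (row 3, s2) = (2/3)/(7/3) = 2/7.
row 1 ← row 1 − (7/3)·(new row 3): -4/3 − (7/3)·(2/7) = -2.

-2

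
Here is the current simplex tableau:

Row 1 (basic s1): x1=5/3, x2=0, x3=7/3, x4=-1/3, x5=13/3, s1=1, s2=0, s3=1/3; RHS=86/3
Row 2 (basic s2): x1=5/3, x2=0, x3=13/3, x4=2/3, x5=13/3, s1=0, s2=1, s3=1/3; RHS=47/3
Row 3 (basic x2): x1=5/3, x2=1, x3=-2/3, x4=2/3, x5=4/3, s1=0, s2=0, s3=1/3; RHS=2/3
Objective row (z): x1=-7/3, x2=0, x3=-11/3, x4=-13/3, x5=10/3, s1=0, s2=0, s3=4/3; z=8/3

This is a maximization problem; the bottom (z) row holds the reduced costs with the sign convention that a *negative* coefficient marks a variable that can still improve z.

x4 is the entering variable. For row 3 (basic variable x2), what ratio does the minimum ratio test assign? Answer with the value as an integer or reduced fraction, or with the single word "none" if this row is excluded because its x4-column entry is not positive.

1

Ratio = RHS / (x4 entry) = (2/3) / (2/3) = 1.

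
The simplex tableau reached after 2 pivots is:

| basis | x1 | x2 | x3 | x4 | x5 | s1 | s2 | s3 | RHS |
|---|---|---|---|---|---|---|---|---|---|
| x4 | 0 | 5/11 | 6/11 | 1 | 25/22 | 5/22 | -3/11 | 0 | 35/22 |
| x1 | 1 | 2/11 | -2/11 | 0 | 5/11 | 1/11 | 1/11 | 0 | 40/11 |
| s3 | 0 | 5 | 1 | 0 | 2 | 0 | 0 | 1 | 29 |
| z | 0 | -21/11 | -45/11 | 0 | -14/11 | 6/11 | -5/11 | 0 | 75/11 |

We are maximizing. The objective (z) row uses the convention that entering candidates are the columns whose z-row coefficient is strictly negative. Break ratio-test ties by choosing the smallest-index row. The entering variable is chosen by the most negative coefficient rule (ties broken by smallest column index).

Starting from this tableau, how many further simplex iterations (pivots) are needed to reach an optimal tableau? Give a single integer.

pivot: x3 in, x4 out → z = 75/4
pivot: s2 in, s3 out → z = 895/6
pivot: x4 in, x1 out → z = 170
No improving column remains; optimal.

3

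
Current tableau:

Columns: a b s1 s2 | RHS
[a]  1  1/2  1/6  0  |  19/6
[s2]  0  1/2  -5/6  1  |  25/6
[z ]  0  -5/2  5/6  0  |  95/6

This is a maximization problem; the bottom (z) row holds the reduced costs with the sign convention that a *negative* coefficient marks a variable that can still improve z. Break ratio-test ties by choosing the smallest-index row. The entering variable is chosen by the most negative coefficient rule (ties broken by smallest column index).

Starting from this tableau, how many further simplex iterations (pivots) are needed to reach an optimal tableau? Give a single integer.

1

pivot: b in, a out → z = 95/3
No improving column remains; optimal.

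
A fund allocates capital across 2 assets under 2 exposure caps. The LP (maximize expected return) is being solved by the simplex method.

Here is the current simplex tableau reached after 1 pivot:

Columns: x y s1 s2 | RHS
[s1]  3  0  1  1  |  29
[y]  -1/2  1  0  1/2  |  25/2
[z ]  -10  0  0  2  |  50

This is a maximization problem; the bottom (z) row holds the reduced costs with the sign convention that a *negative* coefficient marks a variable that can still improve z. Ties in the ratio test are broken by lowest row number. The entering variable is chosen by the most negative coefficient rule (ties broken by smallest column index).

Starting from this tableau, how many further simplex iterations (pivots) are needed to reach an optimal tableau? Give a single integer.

1

pivot: x in, s1 out → z = 440/3
No improving column remains; optimal.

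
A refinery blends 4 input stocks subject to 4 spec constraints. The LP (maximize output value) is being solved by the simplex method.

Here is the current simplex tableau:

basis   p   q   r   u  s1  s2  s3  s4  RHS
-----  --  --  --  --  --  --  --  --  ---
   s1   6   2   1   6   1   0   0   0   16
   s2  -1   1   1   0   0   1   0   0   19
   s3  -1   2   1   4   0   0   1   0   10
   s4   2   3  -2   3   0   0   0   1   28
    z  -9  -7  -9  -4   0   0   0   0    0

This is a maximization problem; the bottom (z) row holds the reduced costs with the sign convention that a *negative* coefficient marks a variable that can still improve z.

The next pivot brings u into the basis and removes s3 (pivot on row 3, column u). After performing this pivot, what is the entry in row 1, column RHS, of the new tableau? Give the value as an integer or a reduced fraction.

Pivot element is row 3, column u: 4.
Normalize row 3: new (row 3, RHS) = 10/4 = 5/2.
row 1 ← row 1 − 6·(new row 3): 16 − 6·(5/2) = 1.

1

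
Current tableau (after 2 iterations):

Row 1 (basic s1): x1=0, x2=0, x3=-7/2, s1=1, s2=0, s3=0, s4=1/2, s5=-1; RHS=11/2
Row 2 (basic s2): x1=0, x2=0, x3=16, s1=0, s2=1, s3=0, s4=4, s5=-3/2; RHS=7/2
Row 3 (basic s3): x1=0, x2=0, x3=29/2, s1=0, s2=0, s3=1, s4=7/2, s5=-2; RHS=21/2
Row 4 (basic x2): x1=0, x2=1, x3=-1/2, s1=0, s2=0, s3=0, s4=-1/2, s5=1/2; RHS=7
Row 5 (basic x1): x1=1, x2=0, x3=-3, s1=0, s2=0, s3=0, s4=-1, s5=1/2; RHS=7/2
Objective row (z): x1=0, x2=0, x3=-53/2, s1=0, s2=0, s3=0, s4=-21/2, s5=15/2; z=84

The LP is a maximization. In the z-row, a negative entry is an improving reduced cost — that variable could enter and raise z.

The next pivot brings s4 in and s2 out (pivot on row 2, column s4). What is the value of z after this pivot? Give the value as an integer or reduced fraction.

1491/16

Minimum ratio for s4: (7/2)/4 = 7/8.
z changes by −(z-row coeff of s4)·ratio = −(-21/2)·(7/8) = 147/16.
New z = 84 + (147/16) = 1491/16.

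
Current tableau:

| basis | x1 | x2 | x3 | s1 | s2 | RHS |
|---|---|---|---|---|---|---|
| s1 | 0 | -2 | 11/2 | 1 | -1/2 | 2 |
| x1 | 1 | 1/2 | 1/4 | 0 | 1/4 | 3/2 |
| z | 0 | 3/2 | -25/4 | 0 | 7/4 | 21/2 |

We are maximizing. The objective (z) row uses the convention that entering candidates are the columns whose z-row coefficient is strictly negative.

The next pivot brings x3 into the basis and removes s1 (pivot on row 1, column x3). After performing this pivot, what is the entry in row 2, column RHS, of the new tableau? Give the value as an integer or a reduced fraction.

Pivot element is row 1, column x3: 11/2.
Normalize row 1: new (row 1, RHS) = 2/(11/2) = 4/11.
row 2 ← row 2 − (1/4)·(new row 1): 3/2 − (1/4)·(4/11) = 31/22.

31/22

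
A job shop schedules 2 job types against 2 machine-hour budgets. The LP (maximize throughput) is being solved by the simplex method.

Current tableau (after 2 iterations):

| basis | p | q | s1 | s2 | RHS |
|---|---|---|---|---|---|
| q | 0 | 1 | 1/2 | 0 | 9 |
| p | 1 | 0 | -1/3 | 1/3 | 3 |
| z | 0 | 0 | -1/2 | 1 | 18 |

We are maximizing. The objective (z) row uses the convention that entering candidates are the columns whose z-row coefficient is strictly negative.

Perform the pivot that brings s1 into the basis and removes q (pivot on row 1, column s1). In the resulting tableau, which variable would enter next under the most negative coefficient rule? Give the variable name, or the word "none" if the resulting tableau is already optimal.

Pivot element 1/2. New z-row = old z-row − (-1/2)·(row 1/(1/2)).
Updated z-row coefficients: p: 0, q: 1, s1: 0, s2: 1.
No coefficient is strictly negative; the tableau after this pivot is optimal.

none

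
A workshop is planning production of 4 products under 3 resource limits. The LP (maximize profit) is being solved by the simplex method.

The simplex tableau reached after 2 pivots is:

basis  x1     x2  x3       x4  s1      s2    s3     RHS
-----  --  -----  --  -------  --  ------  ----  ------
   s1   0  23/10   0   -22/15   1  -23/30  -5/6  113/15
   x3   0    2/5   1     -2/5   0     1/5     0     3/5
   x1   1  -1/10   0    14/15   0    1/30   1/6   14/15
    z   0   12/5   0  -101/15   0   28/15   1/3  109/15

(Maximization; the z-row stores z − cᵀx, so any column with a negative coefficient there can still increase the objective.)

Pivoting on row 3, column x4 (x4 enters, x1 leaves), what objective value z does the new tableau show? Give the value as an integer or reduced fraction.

Minimum ratio for x4: (14/15)/(14/15) = 1.
z changes by −(z-row coeff of x4)·ratio = −(-101/15)·1 = 101/15.
New z = 109/15 + (101/15) = 14.

14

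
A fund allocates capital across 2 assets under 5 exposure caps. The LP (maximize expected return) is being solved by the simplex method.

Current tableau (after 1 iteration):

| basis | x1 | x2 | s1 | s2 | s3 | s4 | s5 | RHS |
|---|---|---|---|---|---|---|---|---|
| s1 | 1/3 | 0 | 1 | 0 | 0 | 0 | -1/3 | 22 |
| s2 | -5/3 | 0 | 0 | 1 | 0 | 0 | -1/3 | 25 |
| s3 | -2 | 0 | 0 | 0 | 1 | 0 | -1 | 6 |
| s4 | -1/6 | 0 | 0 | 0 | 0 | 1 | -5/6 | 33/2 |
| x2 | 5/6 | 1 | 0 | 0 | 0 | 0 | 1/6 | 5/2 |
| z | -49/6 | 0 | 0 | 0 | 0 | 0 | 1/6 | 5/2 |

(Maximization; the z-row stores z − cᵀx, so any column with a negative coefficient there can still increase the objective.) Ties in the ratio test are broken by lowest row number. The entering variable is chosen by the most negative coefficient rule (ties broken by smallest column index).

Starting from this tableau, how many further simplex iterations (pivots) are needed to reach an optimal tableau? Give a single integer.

1

pivot: x1 in, x2 out → z = 27
No improving column remains; optimal.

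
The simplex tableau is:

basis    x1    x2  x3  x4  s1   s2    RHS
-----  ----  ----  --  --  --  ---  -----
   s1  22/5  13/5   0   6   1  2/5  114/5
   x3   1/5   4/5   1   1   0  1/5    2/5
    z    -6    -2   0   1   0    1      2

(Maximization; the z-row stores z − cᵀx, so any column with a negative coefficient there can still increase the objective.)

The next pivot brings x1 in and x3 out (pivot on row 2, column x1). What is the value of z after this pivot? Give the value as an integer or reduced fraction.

Minimum ratio for x1: (2/5)/(1/5) = 2.
z changes by −(z-row coeff of x1)·ratio = −(-6)·2 = 12.
New z = 2 + 12 = 14.

14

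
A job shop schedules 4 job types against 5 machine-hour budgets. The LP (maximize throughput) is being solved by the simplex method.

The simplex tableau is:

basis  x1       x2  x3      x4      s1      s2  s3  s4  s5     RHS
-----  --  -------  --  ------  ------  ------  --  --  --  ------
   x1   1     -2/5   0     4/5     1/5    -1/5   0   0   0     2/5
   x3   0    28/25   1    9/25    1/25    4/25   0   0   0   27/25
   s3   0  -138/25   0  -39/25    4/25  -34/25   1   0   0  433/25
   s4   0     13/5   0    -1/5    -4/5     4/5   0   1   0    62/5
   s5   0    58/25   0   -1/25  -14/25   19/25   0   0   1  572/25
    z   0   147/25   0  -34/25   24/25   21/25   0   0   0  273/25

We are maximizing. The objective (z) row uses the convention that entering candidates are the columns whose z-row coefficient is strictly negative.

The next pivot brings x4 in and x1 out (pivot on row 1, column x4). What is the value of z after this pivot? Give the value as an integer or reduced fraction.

Minimum ratio for x4: (2/5)/(4/5) = 1/2.
z changes by −(z-row coeff of x4)·ratio = −(-34/25)·(1/2) = 17/25.
New z = 273/25 + (17/25) = 58/5.

58/5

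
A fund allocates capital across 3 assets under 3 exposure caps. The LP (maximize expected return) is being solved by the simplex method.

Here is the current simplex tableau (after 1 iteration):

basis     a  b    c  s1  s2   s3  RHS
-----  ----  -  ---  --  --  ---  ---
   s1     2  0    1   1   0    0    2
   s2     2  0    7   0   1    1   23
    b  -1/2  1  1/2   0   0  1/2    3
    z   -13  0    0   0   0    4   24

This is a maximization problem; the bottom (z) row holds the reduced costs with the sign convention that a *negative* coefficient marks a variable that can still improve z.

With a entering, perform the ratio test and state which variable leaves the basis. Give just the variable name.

Ratios: row 1 (s1): 2/2 = 1; row 2 (s2): 23/2 = 23/2; row 3 (b): entry -1/2 ≤ 0, skip.
Minimum ratio 1 is in the s1 row, so s1 leaves.

s1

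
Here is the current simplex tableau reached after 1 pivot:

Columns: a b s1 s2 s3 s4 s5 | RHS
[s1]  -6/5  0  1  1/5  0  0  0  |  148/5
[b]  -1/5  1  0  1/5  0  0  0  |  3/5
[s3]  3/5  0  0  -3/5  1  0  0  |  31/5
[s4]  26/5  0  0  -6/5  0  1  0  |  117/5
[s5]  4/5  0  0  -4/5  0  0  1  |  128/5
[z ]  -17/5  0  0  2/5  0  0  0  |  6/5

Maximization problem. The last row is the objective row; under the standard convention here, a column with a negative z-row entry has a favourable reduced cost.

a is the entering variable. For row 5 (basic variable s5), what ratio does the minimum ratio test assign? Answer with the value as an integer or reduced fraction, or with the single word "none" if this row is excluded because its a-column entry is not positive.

32

Ratio = RHS / (a entry) = (128/5) / (4/5) = 32.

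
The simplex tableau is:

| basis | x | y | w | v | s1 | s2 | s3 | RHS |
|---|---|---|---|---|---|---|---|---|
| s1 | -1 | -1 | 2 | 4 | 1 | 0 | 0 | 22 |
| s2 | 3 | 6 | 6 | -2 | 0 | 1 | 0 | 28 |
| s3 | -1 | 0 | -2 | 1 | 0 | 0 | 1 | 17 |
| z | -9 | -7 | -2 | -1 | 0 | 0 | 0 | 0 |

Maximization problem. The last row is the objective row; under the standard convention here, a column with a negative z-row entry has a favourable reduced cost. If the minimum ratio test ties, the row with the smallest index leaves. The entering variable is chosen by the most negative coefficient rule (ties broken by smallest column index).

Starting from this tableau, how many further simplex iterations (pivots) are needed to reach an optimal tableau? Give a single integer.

2

pivot: x in, s2 out → z = 84
pivot: v in, s1 out → z = 749/5
No improving column remains; optimal.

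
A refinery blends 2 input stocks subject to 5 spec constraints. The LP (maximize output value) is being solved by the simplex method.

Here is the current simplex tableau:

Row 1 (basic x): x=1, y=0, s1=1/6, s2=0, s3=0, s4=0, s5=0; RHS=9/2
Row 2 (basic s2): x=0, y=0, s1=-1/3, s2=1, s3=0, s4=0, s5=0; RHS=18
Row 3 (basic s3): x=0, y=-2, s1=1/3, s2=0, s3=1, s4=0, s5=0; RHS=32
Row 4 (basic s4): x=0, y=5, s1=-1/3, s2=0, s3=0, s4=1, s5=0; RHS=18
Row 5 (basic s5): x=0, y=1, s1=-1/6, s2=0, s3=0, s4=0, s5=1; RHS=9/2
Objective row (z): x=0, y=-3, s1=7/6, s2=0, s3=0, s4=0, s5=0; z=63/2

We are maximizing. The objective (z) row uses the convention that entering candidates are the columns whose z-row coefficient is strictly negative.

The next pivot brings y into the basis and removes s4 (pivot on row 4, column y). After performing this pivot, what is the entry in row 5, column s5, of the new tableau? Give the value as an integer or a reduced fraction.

Pivot element is row 4, column y: 5.
Normalize row 4: new (row 4, s5) = 0/5 = 0.
row 5 ← row 5 − 1·(new row 4): 1 − 1·0 = 1.

1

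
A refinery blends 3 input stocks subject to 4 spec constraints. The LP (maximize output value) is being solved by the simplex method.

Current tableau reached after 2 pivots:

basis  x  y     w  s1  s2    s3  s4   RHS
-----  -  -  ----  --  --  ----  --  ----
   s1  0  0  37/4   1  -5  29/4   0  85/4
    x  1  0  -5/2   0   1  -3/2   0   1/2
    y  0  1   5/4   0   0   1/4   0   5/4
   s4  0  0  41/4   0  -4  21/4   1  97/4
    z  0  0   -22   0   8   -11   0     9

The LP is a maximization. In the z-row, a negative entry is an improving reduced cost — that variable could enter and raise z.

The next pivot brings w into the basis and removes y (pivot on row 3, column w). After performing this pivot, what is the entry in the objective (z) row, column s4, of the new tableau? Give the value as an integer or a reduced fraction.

0

Pivot element is row 3, column w: 5/4.
Normalize row 3: new (row 3, s4) = 0/(5/4) = 0.
z-row ← z-row − (-22)·(new row 3): 0 − (-22)·0 = 0.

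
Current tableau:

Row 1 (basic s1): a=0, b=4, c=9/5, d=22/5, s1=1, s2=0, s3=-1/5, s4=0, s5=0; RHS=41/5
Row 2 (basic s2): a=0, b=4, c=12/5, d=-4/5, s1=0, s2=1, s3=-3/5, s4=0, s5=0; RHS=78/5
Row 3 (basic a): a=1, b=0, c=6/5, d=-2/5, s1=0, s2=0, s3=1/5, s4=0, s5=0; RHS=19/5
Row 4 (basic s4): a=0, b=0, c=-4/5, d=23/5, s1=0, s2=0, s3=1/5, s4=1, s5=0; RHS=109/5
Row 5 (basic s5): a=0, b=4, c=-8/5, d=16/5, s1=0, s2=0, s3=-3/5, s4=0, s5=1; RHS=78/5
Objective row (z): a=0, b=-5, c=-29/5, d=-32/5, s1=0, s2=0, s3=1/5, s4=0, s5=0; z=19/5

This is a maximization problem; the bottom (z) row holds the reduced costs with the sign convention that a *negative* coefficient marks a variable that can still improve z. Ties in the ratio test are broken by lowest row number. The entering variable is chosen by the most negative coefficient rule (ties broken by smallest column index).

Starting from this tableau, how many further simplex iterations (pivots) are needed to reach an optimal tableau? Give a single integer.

2

pivot: d in, s1 out → z = 173/11
pivot: c in, a out → z = 79/3
No improving column remains; optimal.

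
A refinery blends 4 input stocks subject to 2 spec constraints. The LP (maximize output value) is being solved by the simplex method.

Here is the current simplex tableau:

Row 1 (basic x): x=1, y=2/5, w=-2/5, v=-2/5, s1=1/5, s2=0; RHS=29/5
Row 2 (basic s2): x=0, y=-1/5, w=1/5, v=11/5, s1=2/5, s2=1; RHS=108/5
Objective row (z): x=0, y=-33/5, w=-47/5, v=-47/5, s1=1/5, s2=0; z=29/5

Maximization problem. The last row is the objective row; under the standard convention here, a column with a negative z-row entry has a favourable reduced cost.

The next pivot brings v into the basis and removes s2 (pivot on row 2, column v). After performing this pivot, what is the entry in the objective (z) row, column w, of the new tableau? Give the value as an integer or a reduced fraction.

-94/11

Pivot element is row 2, column v: 11/5.
Normalize row 2: new (row 2, w) = (1/5)/(11/5) = 1/11.
z-row ← z-row − (-47/5)·(new row 2): -47/5 − (-47/5)·(1/11) = -94/11.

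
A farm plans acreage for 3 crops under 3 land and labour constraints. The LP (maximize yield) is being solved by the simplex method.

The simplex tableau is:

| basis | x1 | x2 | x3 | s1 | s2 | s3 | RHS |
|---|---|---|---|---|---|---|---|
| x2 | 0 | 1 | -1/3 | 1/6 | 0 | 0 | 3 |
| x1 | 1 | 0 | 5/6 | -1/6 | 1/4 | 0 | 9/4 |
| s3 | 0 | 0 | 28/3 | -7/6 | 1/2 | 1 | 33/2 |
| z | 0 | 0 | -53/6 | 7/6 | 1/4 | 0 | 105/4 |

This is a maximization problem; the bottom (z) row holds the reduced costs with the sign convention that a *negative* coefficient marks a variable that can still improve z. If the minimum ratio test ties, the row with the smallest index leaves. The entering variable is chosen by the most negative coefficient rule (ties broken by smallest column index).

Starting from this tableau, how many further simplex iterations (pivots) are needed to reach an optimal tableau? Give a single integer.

pivot: x3 in, s3 out → z = 4689/112
No improving column remains; optimal.

1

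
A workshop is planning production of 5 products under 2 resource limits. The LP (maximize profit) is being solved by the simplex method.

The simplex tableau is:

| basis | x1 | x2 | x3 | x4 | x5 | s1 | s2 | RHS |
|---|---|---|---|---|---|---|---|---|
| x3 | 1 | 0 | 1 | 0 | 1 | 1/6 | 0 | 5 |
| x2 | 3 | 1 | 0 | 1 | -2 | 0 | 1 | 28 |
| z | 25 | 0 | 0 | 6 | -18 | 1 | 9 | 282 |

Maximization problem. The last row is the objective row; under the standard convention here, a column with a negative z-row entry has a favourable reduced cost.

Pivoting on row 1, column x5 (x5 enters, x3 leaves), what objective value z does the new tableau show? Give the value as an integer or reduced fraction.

Minimum ratio for x5: 5/1 = 5.
z changes by −(z-row coeff of x5)·ratio = −(-18)·5 = 90.
New z = 282 + 90 = 372.

372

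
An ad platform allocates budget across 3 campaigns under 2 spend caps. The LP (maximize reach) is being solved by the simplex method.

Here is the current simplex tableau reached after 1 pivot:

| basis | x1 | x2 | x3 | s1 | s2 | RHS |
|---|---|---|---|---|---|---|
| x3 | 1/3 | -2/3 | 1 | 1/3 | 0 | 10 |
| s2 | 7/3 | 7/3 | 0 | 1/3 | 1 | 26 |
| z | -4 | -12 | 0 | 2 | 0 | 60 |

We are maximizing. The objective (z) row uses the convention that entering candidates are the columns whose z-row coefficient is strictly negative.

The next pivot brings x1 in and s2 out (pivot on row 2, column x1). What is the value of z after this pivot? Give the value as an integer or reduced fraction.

732/7

Minimum ratio for x1: 26/(7/3) = 78/7.
z changes by −(z-row coeff of x1)·ratio = −(-4)·(78/7) = 312/7.
New z = 60 + (312/7) = 732/7.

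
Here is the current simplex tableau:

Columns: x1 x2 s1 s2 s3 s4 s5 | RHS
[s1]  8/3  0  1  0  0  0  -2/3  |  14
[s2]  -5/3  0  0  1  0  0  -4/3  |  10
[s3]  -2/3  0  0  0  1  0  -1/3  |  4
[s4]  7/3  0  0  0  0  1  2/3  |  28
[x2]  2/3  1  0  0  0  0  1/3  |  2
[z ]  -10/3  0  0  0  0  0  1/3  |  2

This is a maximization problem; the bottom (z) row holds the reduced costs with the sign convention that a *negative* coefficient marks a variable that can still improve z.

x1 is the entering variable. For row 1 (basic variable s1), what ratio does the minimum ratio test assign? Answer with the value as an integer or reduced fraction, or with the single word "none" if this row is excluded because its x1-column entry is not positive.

Ratio = RHS / (x1 entry) = 14 / (8/3) = 21/4.

21/4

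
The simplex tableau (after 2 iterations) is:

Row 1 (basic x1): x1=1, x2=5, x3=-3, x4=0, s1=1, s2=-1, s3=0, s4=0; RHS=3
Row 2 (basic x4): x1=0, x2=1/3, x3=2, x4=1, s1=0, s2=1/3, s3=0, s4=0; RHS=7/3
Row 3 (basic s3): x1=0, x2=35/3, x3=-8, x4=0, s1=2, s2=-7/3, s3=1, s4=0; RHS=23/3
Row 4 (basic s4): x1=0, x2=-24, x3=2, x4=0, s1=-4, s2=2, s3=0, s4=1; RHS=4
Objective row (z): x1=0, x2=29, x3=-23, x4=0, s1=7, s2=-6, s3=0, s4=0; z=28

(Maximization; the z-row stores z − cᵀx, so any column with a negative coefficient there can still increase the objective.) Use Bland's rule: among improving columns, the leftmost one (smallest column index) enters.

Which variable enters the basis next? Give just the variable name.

Objective-row coefficients: x1: 0, x2: 29, x3: -23, x4: 0, s1: 7, s2: -6, s3: 0, s4: 0.
Improving columns: x3, s2. Bland's rule picks the smallest column index → x3.

x3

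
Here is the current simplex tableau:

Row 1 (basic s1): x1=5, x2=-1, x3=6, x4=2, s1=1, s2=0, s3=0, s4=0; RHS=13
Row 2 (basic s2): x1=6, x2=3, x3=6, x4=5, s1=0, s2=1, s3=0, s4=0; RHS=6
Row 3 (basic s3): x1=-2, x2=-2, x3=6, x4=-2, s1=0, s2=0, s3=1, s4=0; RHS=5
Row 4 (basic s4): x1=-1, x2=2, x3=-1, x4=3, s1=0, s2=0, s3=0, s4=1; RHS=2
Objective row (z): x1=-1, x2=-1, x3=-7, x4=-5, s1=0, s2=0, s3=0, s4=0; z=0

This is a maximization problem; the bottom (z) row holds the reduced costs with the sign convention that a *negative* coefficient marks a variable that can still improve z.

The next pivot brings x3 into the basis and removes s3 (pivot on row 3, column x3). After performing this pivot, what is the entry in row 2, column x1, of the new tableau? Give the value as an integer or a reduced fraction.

Pivot element is row 3, column x3: 6.
Normalize row 3: new (row 3, x1) = (-2)/6 = -1/3.
row 2 ← row 2 − 6·(new row 3): 6 − 6·(-1/3) = 8.

8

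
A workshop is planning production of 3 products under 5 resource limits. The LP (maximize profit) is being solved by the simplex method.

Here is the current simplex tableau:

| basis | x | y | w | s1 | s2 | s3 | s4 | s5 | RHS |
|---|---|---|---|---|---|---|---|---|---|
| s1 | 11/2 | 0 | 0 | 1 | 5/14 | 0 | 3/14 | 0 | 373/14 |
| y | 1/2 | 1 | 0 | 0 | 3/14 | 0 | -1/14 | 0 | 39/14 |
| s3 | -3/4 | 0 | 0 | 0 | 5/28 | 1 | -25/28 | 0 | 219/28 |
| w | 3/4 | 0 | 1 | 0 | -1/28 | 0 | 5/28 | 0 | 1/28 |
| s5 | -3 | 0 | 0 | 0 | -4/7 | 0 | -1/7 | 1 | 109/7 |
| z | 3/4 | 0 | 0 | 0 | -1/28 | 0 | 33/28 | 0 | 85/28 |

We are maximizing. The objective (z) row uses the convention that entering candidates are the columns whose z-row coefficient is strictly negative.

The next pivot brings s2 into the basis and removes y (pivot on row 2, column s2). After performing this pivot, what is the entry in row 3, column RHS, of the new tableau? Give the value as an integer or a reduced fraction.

11/2

Pivot element is row 2, column s2: 3/14.
Normalize row 2: new (row 2, RHS) = (39/14)/(3/14) = 13.
row 3 ← row 3 − (5/28)·(new row 2): 219/28 − (5/28)·13 = 11/2.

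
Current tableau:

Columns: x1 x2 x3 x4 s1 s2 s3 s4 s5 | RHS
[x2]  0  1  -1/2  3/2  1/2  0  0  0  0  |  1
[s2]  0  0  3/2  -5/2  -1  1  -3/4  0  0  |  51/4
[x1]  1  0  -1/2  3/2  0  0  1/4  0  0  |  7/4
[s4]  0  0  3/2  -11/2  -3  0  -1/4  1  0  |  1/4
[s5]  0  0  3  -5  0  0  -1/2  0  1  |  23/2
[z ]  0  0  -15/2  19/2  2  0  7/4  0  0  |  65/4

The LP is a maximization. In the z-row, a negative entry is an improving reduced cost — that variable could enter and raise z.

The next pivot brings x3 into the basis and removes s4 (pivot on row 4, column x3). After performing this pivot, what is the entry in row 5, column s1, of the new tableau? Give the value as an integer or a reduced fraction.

Pivot element is row 4, column x3: 3/2.
Normalize row 4: new (row 4, s1) = (-3)/(3/2) = -2.
row 5 ← row 5 − 3·(new row 4): 0 − 3·(-2) = 6.

6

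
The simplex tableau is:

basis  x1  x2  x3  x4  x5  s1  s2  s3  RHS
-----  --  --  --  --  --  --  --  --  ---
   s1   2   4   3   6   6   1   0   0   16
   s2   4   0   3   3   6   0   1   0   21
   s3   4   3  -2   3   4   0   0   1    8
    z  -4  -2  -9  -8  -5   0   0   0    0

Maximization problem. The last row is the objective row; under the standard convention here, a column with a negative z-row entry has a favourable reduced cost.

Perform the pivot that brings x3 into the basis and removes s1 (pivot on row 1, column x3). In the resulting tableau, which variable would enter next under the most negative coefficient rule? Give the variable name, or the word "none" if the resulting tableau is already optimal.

none

Pivot element 3. New z-row = old z-row − (-9)·(row 1/3).
Updated z-row coefficients: x1: 2, x2: 10, x3: 0, x4: 10, x5: 13, s1: 3, s2: 0, s3: 0.
No coefficient is strictly negative; the tableau after this pivot is optimal.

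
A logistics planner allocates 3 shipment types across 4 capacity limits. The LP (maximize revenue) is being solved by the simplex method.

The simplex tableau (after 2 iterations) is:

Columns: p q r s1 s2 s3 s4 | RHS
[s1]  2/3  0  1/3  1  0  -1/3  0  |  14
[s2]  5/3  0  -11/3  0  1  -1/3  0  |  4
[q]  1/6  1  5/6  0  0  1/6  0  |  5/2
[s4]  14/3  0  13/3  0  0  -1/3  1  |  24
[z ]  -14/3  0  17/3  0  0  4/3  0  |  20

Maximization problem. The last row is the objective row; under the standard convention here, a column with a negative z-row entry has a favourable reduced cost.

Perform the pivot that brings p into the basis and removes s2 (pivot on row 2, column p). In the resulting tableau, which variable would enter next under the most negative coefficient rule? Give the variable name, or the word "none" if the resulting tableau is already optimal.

r

Pivot element 5/3. New z-row = old z-row − (-14/3)·(row 2/(5/3)).
Updated z-row coefficients: p: 0, q: 0, r: -23/5, s1: 0, s2: 14/5, s3: 2/5, s4: 0.
The most negative is -23/5 in column r, so r would enter next.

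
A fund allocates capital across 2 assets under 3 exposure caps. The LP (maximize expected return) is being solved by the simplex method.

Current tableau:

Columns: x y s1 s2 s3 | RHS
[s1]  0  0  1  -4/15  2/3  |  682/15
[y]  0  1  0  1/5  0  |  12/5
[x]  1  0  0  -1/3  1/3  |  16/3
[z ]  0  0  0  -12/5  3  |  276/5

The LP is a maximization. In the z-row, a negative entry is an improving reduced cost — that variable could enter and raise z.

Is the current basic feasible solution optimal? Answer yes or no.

no

Column s2 has objective-row coefficient -12/5, which is negative; an improving pivot exists, so not yet optimal.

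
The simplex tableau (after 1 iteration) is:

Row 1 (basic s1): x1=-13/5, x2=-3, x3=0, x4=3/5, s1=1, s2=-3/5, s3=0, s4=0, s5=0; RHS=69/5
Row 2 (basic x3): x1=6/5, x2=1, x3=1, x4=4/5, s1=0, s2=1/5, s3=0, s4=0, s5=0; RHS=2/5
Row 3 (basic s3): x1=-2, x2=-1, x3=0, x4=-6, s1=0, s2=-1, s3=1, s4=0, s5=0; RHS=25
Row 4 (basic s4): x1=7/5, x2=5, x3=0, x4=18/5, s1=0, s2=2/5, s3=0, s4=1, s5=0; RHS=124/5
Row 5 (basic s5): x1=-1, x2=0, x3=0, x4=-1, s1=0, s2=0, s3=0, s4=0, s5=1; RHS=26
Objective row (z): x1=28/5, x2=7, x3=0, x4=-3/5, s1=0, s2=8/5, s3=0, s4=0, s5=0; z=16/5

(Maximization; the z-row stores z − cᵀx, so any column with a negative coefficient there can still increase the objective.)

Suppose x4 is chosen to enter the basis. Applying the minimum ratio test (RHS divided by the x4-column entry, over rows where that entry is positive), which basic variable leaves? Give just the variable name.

x3

Ratios: row 1 (s1): (69/5)/(3/5) = 23; row 2 (x3): (2/5)/(4/5) = 1/2; row 3 (s3): entry -6 ≤ 0, skip; row 4 (s4): (124/5)/(18/5) = 62/9; row 5 (s5): entry -1 ≤ 0, skip.
Minimum ratio 1/2 is in the x3 row, so x3 leaves.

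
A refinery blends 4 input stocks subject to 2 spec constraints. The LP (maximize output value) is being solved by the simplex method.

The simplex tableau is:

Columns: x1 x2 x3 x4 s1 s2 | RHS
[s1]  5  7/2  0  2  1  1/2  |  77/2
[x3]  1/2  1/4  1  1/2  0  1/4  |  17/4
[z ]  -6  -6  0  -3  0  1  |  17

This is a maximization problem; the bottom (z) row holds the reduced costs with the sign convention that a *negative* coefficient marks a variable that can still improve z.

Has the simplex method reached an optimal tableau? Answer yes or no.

Column x1 has objective-row coefficient -6, which is negative; an improving pivot exists, so not yet optimal.

no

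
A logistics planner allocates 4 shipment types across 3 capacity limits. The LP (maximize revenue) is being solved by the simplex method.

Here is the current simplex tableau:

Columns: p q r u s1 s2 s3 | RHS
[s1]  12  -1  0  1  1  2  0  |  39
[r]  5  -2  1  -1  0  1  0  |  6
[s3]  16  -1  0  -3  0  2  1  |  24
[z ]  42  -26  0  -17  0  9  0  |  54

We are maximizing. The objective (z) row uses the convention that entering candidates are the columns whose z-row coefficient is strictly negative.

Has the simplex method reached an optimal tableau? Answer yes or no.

no

Column q has objective-row coefficient -26, which is negative; an improving pivot exists, so not yet optimal.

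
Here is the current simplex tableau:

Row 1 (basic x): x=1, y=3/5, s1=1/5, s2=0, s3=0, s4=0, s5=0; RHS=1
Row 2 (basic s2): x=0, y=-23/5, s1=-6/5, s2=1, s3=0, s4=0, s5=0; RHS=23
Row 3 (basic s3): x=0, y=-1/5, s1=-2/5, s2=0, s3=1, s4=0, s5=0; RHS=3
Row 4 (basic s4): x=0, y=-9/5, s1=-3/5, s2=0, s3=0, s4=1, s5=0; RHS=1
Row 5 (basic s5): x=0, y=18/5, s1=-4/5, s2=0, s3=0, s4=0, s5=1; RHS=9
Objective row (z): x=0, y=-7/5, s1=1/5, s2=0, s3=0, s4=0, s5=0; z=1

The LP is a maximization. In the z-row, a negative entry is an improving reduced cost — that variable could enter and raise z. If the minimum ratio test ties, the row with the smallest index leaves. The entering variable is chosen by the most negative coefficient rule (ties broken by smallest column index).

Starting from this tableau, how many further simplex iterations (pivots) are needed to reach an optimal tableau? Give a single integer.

pivot: y in, x out → z = 10/3
No improving column remains; optimal.

1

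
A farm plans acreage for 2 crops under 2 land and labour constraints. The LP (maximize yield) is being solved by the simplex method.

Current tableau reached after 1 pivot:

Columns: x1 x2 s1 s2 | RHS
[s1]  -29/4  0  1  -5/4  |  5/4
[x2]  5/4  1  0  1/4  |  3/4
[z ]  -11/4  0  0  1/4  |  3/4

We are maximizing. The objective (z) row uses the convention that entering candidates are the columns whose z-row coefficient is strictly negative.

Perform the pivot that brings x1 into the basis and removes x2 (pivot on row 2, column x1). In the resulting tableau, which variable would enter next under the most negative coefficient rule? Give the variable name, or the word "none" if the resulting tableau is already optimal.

Pivot element 5/4. New z-row = old z-row − (-11/4)·(row 2/(5/4)).
Updated z-row coefficients: x1: 0, x2: 11/5, s1: 0, s2: 4/5.
No coefficient is strictly negative; the tableau after this pivot is optimal.

none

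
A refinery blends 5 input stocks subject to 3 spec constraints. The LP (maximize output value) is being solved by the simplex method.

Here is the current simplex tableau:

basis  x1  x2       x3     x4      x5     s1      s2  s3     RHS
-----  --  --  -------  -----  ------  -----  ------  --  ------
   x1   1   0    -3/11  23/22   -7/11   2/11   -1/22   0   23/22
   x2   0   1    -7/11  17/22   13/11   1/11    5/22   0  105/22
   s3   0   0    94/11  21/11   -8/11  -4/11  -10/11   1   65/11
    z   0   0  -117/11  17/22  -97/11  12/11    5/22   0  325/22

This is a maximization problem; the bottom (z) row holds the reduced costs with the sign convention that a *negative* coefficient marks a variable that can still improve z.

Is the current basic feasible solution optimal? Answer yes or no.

Column x3 has objective-row coefficient -117/11, which is negative; an improving pivot exists, so not yet optimal.

no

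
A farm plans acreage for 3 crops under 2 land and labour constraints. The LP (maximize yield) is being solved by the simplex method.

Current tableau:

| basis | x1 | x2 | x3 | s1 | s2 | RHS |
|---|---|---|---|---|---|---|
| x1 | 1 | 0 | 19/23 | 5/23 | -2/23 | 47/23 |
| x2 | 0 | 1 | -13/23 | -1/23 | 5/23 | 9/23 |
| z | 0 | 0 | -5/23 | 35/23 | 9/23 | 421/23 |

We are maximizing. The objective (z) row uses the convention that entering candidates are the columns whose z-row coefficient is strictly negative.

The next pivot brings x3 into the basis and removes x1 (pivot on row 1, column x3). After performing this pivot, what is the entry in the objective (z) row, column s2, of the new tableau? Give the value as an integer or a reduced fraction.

Pivot element is row 1, column x3: 19/23.
Normalize row 1: new (row 1, s2) = (-2/23)/(19/23) = -2/19.
z-row ← z-row − (-5/23)·(new row 1): 9/23 − (-5/23)·(-2/19) = 7/19.

7/19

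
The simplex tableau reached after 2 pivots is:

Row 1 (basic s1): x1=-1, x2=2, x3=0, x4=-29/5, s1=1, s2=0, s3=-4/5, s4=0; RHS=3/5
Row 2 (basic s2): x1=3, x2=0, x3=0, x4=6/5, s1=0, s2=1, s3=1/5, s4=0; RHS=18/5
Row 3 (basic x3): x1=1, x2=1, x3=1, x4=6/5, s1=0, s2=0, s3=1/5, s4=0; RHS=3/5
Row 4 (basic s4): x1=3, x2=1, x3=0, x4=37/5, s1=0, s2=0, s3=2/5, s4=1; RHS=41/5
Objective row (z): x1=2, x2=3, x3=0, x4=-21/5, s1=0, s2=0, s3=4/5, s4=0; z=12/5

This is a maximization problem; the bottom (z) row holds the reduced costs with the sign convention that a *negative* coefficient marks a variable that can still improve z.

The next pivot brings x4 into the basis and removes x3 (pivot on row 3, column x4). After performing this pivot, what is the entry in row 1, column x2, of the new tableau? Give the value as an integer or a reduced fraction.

Pivot element is row 3, column x4: 6/5.
Normalize row 3: new (row 3, x2) = 1/(6/5) = 5/6.
row 1 ← row 1 − (-29/5)·(new row 3): 2 − (-29/5)·(5/6) = 41/6.

41/6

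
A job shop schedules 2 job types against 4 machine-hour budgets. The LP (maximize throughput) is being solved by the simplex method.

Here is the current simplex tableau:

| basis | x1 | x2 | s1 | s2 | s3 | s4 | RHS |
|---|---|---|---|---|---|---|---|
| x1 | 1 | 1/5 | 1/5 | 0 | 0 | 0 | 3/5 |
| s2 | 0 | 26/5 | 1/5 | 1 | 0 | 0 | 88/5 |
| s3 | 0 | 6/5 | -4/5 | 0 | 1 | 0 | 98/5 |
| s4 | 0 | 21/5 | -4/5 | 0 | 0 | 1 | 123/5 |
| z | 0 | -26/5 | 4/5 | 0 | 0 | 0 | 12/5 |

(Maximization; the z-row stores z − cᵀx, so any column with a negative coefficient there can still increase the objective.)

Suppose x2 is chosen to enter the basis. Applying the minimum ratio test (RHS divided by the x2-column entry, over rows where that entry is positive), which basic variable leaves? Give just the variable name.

x1

Ratios: row 1 (x1): (3/5)/(1/5) = 3; row 2 (s2): (88/5)/(26/5) = 44/13; row 3 (s3): (98/5)/(6/5) = 49/3; row 4 (s4): (123/5)/(21/5) = 41/7.
Minimum ratio 3 is in the x1 row, so x1 leaves.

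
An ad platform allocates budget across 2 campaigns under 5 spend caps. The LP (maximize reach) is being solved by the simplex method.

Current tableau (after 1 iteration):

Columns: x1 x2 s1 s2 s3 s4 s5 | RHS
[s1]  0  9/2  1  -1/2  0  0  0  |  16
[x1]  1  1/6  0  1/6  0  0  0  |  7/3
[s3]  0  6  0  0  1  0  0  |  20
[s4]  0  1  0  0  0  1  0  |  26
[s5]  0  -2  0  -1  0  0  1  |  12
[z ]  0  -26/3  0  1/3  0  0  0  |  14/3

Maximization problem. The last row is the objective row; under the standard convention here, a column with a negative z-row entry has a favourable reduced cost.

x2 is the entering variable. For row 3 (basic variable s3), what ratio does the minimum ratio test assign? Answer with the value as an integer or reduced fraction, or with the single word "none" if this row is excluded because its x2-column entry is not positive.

10/3

Ratio = RHS / (x2 entry) = 20 / 6 = 10/3.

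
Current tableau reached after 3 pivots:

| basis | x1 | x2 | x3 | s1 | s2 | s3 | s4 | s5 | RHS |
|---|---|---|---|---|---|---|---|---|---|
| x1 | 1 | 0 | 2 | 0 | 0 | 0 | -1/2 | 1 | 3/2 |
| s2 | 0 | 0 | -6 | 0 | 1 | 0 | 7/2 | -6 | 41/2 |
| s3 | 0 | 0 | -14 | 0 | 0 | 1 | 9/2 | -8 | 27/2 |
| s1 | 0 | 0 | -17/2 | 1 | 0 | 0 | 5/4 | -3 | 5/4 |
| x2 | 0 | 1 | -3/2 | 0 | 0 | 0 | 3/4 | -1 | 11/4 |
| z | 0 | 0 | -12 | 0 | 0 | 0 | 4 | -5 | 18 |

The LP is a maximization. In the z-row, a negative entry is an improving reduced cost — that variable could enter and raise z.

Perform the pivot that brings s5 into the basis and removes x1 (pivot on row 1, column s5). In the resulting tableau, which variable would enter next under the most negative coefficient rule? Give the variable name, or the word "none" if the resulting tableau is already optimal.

x3

Pivot element 1. New z-row = old z-row − (-5)·(row 1/1).
Updated z-row coefficients: x1: 5, x2: 0, x3: -2, s1: 0, s2: 0, s3: 0, s4: 3/2, s5: 0.
The most negative is -2 in column x3, so x3 would enter next.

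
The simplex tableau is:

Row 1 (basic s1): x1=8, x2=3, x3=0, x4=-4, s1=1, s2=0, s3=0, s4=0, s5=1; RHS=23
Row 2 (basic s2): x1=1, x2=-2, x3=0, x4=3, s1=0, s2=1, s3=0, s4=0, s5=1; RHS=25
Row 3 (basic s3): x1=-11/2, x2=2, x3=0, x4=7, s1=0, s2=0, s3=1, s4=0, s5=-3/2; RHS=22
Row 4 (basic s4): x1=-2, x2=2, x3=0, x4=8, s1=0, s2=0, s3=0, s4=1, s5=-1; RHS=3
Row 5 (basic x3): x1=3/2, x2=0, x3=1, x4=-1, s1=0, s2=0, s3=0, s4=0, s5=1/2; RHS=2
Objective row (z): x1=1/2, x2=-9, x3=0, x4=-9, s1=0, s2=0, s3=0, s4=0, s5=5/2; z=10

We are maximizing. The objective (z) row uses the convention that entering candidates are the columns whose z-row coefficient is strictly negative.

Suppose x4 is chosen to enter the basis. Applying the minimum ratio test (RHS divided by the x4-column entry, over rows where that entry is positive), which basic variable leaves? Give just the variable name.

s4

Ratios: row 1 (s1): entry -4 ≤ 0, skip; row 2 (s2): 25/3 = 25/3; row 3 (s3): 22/7 = 22/7; row 4 (s4): 3/8 = 3/8; row 5 (x3): entry -1 ≤ 0, skip.
Minimum ratio 3/8 is in the s4 row, so s4 leaves.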